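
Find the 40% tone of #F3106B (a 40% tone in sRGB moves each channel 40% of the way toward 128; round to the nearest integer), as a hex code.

#C53D73

#F3106B is rgb(243, 16, 107).
A 40% tone moves each channel 40% toward 128:
  R: 243 + 0.4×(128−243) = 243 − 46 = 197 → 197
  G: 16 + 44.8 = 60.8 → 61
  B: 107 + 8.4 = 115.4 → 115
rgb(197, 61, 115) = #C53D73.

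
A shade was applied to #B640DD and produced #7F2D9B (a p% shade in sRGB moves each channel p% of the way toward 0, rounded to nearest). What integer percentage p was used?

30%

#B640DD is rgb(182, 64, 221); #7F2D9B is rgb(127, 45, 155).
On the B channel (widest range): 155 ≈ 221 + (p/100)(0 − 221), so p ≈ 100×(155 − 221)/(0 − 221) = -6600/-221 = 29.86.
p = 30 reproduces all three channels after rounding.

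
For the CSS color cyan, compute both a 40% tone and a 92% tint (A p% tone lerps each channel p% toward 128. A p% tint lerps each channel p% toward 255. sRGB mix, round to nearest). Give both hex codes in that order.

#33CCCC, #EBFFFF

CSS cyan is rgb(0, 255, 255).
40% tone:
  R: 0 + 51.2 = 51.2 → 51
  G: 255 + 0.4×(128−255) = 255 − 50.8 = 204.2 → 204
  B: 255 + 0.4×(128−255) = 255 − 50.8 = 204.2 → 204
  → #33CCCC
92% tint:
  R: 0 + 234.6 = 234.6 → 235
  G: 255 + 0.92×(255−255) = 255 + 0 = 255 → 255
  B: 255 + 0.92×(255−255) = 255 + 0 = 255 → 255
  → #EBFFFF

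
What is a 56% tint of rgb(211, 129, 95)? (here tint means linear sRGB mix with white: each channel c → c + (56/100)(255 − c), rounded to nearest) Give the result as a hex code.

A 56% tint moves each channel 56% toward 255:
  R: 211 + 0.56×(255−211) = 211 + 24.64 = 235.64 → 236
  G: 129 + 0.56×(255−129) = 129 + 70.56 = 199.56 → 200
  B: 95 + 0.56×(255−95) = 95 + 89.6 = 184.6 → 185
rgb(236, 200, 185) = #ECC8B9.

#ECC8B9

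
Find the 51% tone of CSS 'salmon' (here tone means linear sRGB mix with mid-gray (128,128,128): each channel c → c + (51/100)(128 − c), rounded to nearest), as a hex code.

#bc8079

CSS salmon is rgb(250, 128, 114).
Lerp each channel 51% toward 128:
  R: 250 + 0.51×(128−250) = 250 − 62.22 = 187.78 → 188
  G: 128 + 0 = 128 → 128
  B: 114 + 7.14 = 121.14 → 121
rgb(188, 128, 121) = #bc8079.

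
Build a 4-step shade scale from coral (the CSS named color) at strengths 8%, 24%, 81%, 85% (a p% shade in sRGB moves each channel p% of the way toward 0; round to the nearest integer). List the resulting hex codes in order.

CSS coral is rgb(255, 127, 80).
8%: (255 − 20.4 = 234.6→235, 127 − 10.16 = 116.84→117, 80 − 6.4 = 73.6→74) → #eb754a
24%: (255 − 61.2 = 193.8→194, 127 − 30.48 = 96.52→97, 80 − 19.2 = 60.8→61) → #c2613d
81%: (255 − 206.55 = 48.45→48, 127 − 102.87 = 24.13→24, 80 − 64.8 = 15.2→15) → #30180f
85%: (255 − 216.75 = 38.25→38, 127 − 107.95 = 19.05→19, 80 − 68 = 12→12) → #26130c

#eb754a, #c2613d, #30180f, #26130c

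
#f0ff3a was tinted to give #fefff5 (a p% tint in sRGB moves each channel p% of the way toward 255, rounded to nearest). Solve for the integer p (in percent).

95%

#f0ff3a is rgb(240, 255, 58); #fefff5 is rgb(254, 255, 245).
On the B channel (widest range): 245 ≈ 58 + (p/100)(255 − 58), so p ≈ 100×(245 − 58)/(255 − 58) = 18700/197 = 94.92.
p = 95 reproduces all three channels after rounding.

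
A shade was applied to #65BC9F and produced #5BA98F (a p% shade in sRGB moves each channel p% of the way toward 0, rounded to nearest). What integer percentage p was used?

10%

#65BC9F is rgb(101, 188, 159); #5BA98F is rgb(91, 169, 143).
On the G channel (widest range): 169 ≈ 188 + (p/100)(0 − 188), so p ≈ 100×(169 − 188)/(0 − 188) = -1900/-188 = 10.11.
p = 10 reproduces all three channels after rounding.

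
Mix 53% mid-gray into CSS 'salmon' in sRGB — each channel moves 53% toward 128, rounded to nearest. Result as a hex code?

#b98079

CSS salmon is rgb(250, 128, 114).
A 53% tone moves each channel 53% toward 128:
  R: 250 + 0.53×(128−250) = 250 − 64.66 = 185.34 → 185
  G: 128 + 0 = 128 → 128
  B: 114 + 0.53×(128−114) = 114 + 7.42 = 121.42 → 121
rgb(185, 128, 121) = #b98079.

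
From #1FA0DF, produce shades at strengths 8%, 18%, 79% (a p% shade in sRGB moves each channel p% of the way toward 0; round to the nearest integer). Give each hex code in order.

#1D93CD, #1983B7, #07222F

#1FA0DF is rgb(31, 160, 223).
8%: (31 − 2.48 = 28.52→29, 160 − 12.8 = 147.2→147, 223 − 17.84 = 205.16→205) → #1D93CD
18%: (31 − 5.58 = 25.42→25, 160 − 28.8 = 131.2→131, 223 − 40.14 = 182.86→183) → #1983B7
79%: (31 − 24.49 = 6.51→7, 160 − 126.4 = 33.6→34, 223 − 176.17 = 46.83→47) → #07222F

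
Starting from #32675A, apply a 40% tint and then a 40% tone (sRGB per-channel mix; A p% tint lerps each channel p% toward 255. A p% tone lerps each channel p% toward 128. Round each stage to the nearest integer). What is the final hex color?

#829691

#32675A is rgb(50, 103, 90).
Lerp each channel 40% toward 255:
  R: 50 + 0.4×(255−50) = 50 + 82 = 132 → 132
  G: 103 + 0.4×(255−103) = 103 + 60.8 = 163.8 → 164
  B: 90 + 0.4×(255−90) = 90 + 66 = 156 → 156
After the tint: rgb(132, 164, 156) = #84A49C.
Lerp each channel 40% toward 128:
  R: 132 + 0.4×(128−132) = 132 − 1.6 = 130.4 → 130
  G: 164 − 14.4 = 149.6 → 150
  B: 156 + 0.4×(128−156) = 156 − 11.2 = 144.8 → 145
rgb(130, 150, 145) = #829691.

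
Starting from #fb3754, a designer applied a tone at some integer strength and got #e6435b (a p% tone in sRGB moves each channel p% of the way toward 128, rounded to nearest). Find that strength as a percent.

#fb3754 is rgb(251, 55, 84); #e6435b is rgb(230, 67, 91).
On the R channel (widest range): 230 ≈ 251 + (p/100)(128 − 251), so p ≈ 100×(230 − 251)/(128 − 251) = -2100/-123 = 17.07.
p = 17 reproduces all three channels after rounding.

17%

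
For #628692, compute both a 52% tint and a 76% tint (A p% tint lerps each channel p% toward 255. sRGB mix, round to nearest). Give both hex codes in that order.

#b4c5cb, #d9e2e5

#628692 is rgb(98, 134, 146).
52% tint:
  R: 98 + 81.64 = 179.64 → 180
  G: 134 + 62.92 = 196.92 → 197
  B: 146 + 56.68 = 202.68 → 203
  → #b4c5cb
76% tint:
  R: 98 + 119.32 = 217.32 → 217
  G: 134 + 0.76×(255−134) = 134 + 91.96 = 225.96 → 226
  B: 146 + 82.84 = 228.84 → 229
  → #d9e2e5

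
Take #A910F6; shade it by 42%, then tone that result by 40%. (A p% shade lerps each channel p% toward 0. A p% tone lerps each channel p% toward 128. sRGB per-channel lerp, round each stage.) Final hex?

#A910F6 is rgb(169, 16, 246).
A 42% shade moves each channel 42% toward 0:
  R: 169 + 0.42×(0−169) = 169 − 70.98 = 98.02 → 98
  G: 16 + 0.42×(0−16) = 16 − 6.72 = 9.28 → 9
  B: 246 + 0.42×(0−246) = 246 − 103.32 = 142.68 → 143
After the shade: rgb(98, 9, 143) = #62098F.
Lerp each channel 40% toward 128:
  R: 98 + 0.4×(128−98) = 98 + 12 = 110 → 110
  G: 9 + 0.4×(128−9) = 9 + 47.6 = 56.6 → 57
  B: 143 + 0.4×(128−143) = 143 − 6 = 137 → 137
rgb(110, 57, 137) = #6E3989.

#6E3989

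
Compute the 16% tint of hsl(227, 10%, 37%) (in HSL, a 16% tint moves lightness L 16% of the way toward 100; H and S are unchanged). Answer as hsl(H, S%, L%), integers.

L moves 16% from 37 toward 100: 37 + 10.08 = 47.08 → 47.
H and S are unchanged.

hsl(227, 10%, 47%)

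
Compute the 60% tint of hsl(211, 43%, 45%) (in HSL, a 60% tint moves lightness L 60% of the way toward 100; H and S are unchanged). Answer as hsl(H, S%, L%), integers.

hsl(211, 43%, 78%)

L moves 60% from 45 toward 100: 45 + 33 = 78 → 78.
H and S are unchanged.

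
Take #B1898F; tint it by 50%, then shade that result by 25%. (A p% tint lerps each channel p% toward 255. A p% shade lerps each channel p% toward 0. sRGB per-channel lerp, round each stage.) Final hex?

#A29395

#B1898F is rgb(177, 137, 143).
Lerp each channel 50% toward 255:
  R: 177 + 0.5×(255−177) = 177 + 39 = 216 → 216
  G: 137 + 0.5×(255−137) = 137 + 59 = 196 → 196
  B: 143 + 56 = 199 → 199
After the tint: rgb(216, 196, 199) = #D8C4C7.
Lerp each channel 25% toward 0:
  R: 216 − 54 = 162 → 162
  G: 196 − 49 = 147 → 147
  B: 199 + 0.25×(0−199) = 199 − 49.75 = 149.25 → 149
rgb(162, 147, 149) = #A29395.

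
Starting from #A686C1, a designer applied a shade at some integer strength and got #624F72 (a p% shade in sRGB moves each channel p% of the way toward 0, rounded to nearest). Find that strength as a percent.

41%

#A686C1 is rgb(166, 134, 193); #624F72 is rgb(98, 79, 114).
On the B channel (widest range): 114 ≈ 193 + (p/100)(0 − 193), so p ≈ 100×(114 − 193)/(0 − 193) = -7900/-193 = 40.93.
p = 41 reproduces all three channels after rounding.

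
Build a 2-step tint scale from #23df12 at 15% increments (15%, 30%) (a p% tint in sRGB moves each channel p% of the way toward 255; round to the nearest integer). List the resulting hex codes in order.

#23df12 is rgb(35, 223, 18).
15%: (35 + 33 = 68→68, 223 + 4.8 = 227.8→228, 18 + 35.55 = 53.55→54) → #44e436
30%: (35 + 66 = 101→101, 223 + 9.6 = 232.6→233, 18 + 71.1 = 89.1→89) → #65e959

#44e436, #65e959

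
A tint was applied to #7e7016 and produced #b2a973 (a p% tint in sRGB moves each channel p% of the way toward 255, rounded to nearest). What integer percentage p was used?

40%

#7e7016 is rgb(126, 112, 22); #b2a973 is rgb(178, 169, 115).
On the B channel (widest range): 115 ≈ 22 + (p/100)(255 − 22), so p ≈ 100×(115 − 22)/(255 − 22) = 9300/233 = 39.91.
p = 40 reproduces all three channels after rounding.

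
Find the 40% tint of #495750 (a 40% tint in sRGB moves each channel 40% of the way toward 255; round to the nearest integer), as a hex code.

#495750 is rgb(73, 87, 80).
Per channel, c → c + 0.4(255 − c):
  R: 73 + 0.4×(255−73) = 73 + 72.8 = 145.8 → 146
  G: 87 + 0.4×(255−87) = 87 + 67.2 = 154.2 → 154
  B: 80 + 0.4×(255−80) = 80 + 70 = 150 → 150
rgb(146, 154, 150) = #929a96.

#929a96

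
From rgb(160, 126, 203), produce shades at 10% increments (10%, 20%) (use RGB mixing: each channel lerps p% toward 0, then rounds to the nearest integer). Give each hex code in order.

10%: (160 − 16 = 144→144, 126 − 12.6 = 113.4→113, 203 − 20.3 = 182.7→183) → #9071B7
20%: (160 − 32 = 128→128, 126 − 25.2 = 100.8→101, 203 − 40.6 = 162.4→162) → #8065A2

#9071B7, #8065A2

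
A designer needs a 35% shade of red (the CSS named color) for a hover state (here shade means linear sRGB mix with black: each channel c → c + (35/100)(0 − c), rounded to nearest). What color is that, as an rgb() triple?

CSS red is rgb(255, 0, 0).
A 35% shade moves each channel 35% toward 0:
  R: 255 − 89.25 = 165.75 → 166
  G: 0 + 0 = 0 → 0
  B: 0 + 0.35×(0−0) = 0 + 0 = 0 → 0

rgb(166, 0, 0)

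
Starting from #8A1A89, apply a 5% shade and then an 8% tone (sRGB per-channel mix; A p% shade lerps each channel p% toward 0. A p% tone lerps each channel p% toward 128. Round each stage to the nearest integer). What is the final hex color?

#8A1A89 is rgb(138, 26, 137).
A 5% shade moves each channel 5% toward 0:
  R: 138 + 0.05×(0−138) = 138 − 6.9 = 131.1 → 131
  G: 26 + 0.05×(0−26) = 26 − 1.3 = 24.7 → 25
  B: 137 + 0.05×(0−137) = 137 − 6.85 = 130.15 → 130
After the shade: rgb(131, 25, 130) = #831982.
An 8% tone moves each channel 8% toward 128:
  R: 131 − 0.24 = 130.76 → 131
  G: 25 + 0.08×(128−25) = 25 + 8.24 = 33.24 → 33
  B: 130 − 0.16 = 129.84 → 130
rgb(131, 33, 130) = #832182.

#832182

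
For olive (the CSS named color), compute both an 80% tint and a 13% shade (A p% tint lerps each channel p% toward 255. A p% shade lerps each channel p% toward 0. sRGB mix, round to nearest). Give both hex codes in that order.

CSS olive is rgb(128, 128, 0).
80% tint:
  R: 128 + 0.8×(255−128) = 128 + 101.6 = 229.6 → 230
  G: 128 + 101.6 = 229.6 → 230
  B: 0 + 0.8×(255−0) = 0 + 204 = 204 → 204
  → #e6e6cc
13% shade:
  R: 128 − 16.64 = 111.36 → 111
  G: 128 − 16.64 = 111.36 → 111
  B: 0 + 0 = 0 → 0
  → #6f6f00

#e6e6cc, #6f6f00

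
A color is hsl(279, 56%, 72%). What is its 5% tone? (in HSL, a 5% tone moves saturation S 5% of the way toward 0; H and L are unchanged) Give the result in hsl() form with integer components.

hsl(279, 53%, 72%)

S moves 5% from 56 toward 0: 56 − 2.8 = 53.2 → 53.
H and L are unchanged.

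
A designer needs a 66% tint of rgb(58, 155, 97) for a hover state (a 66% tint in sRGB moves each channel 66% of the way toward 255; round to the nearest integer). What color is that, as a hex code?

A 66% tint moves each channel 66% toward 255:
  R: 58 + 130.02 = 188.02 → 188
  G: 155 + 66 = 221 → 221
  B: 97 + 0.66×(255−97) = 97 + 104.28 = 201.28 → 201
rgb(188, 221, 201) = #BCDDC9.

#BCDDC9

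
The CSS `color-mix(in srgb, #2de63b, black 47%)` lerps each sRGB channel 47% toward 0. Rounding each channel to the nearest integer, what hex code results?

#187a1f

#2de63b is rgb(45, 230, 59).
Lerp each channel 47% toward 0:
  R: 45 + 0.47×(0−45) = 45 − 21.15 = 23.85 → 24
  G: 230 − 108.1 = 121.9 → 122
  B: 59 − 27.73 = 31.27 → 31
rgb(24, 122, 31) = #187a1f.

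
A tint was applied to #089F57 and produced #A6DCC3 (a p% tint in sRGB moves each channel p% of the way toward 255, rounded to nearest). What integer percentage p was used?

64%

#089F57 is rgb(8, 159, 87); #A6DCC3 is rgb(166, 220, 195).
On the R channel (widest range): 166 ≈ 8 + (p/100)(255 − 8), so p ≈ 100×(166 − 8)/(255 − 8) = 15800/247 = 63.97.
p = 64 reproduces all three channels after rounding.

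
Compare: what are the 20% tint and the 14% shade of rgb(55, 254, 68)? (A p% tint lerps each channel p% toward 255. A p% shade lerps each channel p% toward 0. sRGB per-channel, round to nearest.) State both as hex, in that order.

#5FFE69, #2FDA3A

20% tint:
  R: 55 + 40 = 95 → 95
  G: 254 + 0.2×(255−254) = 254 + 0.2 = 254.2 → 254
  B: 68 + 0.2×(255−68) = 68 + 37.4 = 105.4 → 105
  → #5FFE69
14% shade:
  R: 55 − 7.7 = 47.3 → 47
  G: 254 + 0.14×(0−254) = 254 − 35.56 = 218.44 → 218
  B: 68 − 9.52 = 58.48 → 58
  → #2FDA3A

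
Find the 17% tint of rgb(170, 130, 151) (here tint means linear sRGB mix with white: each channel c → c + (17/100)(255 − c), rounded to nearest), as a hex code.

#b897a9

A 17% tint moves each channel 17% toward 255:
  R: 170 + 14.45 = 184.45 → 184
  G: 130 + 21.25 = 151.25 → 151
  B: 151 + 0.17×(255−151) = 151 + 17.68 = 168.68 → 169
rgb(184, 151, 169) = #b897a9.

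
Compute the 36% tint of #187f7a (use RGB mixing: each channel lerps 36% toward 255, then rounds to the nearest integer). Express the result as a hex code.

#187f7a is rgb(24, 127, 122).
A 36% tint moves each channel 36% toward 255:
  R: 24 + 83.16 = 107.16 → 107
  G: 127 + 46.08 = 173.08 → 173
  B: 122 + 0.36×(255−122) = 122 + 47.88 = 169.88 → 170
rgb(107, 173, 170) = #6badaa.

#6badaa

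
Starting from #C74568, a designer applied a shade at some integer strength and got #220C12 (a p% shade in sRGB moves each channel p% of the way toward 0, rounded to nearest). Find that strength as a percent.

#C74568 is rgb(199, 69, 104); #220C12 is rgb(34, 12, 18).
On the R channel (widest range): 34 ≈ 199 + (p/100)(0 − 199), so p ≈ 100×(34 − 199)/(0 − 199) = -16500/-199 = 82.91.
p = 83 reproduces all three channels after rounding.

83%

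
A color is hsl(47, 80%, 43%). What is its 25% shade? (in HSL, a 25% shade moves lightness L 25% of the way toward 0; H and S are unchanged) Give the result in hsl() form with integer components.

hsl(47, 80%, 32%)

L moves 25% from 43 toward 0: 43 − 10.75 = 32.25 → 32.
H and S are unchanged.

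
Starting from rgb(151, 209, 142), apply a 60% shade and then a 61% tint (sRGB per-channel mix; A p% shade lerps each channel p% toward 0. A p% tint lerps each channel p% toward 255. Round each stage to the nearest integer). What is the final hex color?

A 60% shade moves each channel 60% toward 0:
  R: 151 − 90.6 = 60.4 → 60
  G: 209 + 0.6×(0−209) = 209 − 125.4 = 83.6 → 84
  B: 142 + 0.6×(0−142) = 142 − 85.2 = 56.8 → 57
After the shade: rgb(60, 84, 57) = #3C5439.
Lerp each channel 61% toward 255:
  R: 60 + 0.61×(255−60) = 60 + 118.95 = 178.95 → 179
  G: 84 + 0.61×(255−84) = 84 + 104.31 = 188.31 → 188
  B: 57 + 0.61×(255−57) = 57 + 120.78 = 177.78 → 178
rgb(179, 188, 178) = #B3BCB2.

#B3BCB2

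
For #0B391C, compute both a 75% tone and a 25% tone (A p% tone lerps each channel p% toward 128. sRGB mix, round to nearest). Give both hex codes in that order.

#0B391C is rgb(11, 57, 28).
75% tone:
  R: 11 + 87.75 = 98.75 → 99
  G: 57 + 53.25 = 110.25 → 110
  B: 28 + 0.75×(128−28) = 28 + 75 = 103 → 103
  → #636E67
25% tone:
  R: 11 + 29.25 = 40.25 → 40
  G: 57 + 0.25×(128−57) = 57 + 17.75 = 74.75 → 75
  B: 28 + 0.25×(128−28) = 28 + 25 = 53 → 53
  → #284B35

#636E67, #284B35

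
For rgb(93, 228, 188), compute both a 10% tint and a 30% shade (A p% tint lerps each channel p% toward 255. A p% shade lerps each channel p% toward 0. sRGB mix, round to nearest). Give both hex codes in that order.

10% tint:
  R: 93 + 16.2 = 109.2 → 109
  G: 228 + 0.1×(255−228) = 228 + 2.7 = 230.7 → 231
  B: 188 + 0.1×(255−188) = 188 + 6.7 = 194.7 → 195
  → #6DE7C3
30% shade:
  R: 93 − 27.9 = 65.1 → 65
  G: 228 + 0.3×(0−228) = 228 − 68.4 = 159.6 → 160
  B: 188 + 0.3×(0−188) = 188 − 56.4 = 131.6 → 132
  → #41A084

#6DE7C3, #41A084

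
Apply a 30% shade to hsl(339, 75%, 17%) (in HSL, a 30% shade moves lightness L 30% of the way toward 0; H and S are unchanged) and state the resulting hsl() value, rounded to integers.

hsl(339, 75%, 12%)

L moves 30% from 17 toward 0: 17 − 5.1 = 11.9 → 12.
H and S are unchanged.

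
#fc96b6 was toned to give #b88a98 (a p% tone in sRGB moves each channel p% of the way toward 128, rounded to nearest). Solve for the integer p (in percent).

#fc96b6 is rgb(252, 150, 182); #b88a98 is rgb(184, 138, 152).
On the R channel (widest range): 184 ≈ 252 + (p/100)(128 − 252), so p ≈ 100×(184 − 252)/(128 − 252) = -6800/-124 = 54.84.
p = 55 reproduces all three channels after rounding.

55%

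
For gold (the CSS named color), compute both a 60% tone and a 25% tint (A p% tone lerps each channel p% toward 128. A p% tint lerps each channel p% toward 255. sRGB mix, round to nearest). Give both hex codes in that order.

CSS gold is rgb(255, 215, 0).
60% tone:
  R: 255 − 76.2 = 178.8 → 179
  G: 215 + 0.6×(128−215) = 215 − 52.2 = 162.8 → 163
  B: 0 + 0.6×(128−0) = 0 + 76.8 = 76.8 → 77
  → #B3A34D
25% tint:
  R: 255 + 0.25×(255−255) = 255 + 0 = 255 → 255
  G: 215 + 0.25×(255−215) = 215 + 10 = 225 → 225
  B: 0 + 63.75 = 63.75 → 64
  → #FFE140

#B3A34D, #FFE140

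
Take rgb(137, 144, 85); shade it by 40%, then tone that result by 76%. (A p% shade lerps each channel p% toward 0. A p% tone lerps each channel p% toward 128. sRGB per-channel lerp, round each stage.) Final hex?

#75766e

Lerp each channel 40% toward 0:
  R: 137 + 0.4×(0−137) = 137 − 54.8 = 82.2 → 82
  G: 144 + 0.4×(0−144) = 144 − 57.6 = 86.4 → 86
  B: 85 + 0.4×(0−85) = 85 − 34 = 51 → 51
After the shade: rgb(82, 86, 51) = #525633.
Lerp each channel 76% toward 128:
  R: 82 + 34.96 = 116.96 → 117
  G: 86 + 31.92 = 117.92 → 118
  B: 51 + 58.52 = 109.52 → 110
rgb(117, 118, 110) = #75766e.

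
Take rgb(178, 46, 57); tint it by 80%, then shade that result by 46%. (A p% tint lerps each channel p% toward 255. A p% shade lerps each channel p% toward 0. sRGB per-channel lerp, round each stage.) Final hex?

#827374

Per channel, c → c + 0.8(255 − c):
  R: 178 + 61.6 = 239.6 → 240
  G: 46 + 0.8×(255−46) = 46 + 167.2 = 213.2 → 213
  B: 57 + 0.8×(255−57) = 57 + 158.4 = 215.4 → 215
After the tint: rgb(240, 213, 215) = #F0D5D7.
Lerp each channel 46% toward 0:
  R: 240 − 110.4 = 129.6 → 130
  G: 213 − 97.98 = 115.02 → 115
  B: 215 − 98.9 = 116.1 → 116
rgb(130, 115, 116) = #827374.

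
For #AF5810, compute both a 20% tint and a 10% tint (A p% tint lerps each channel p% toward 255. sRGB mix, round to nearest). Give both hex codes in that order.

#BF7940, #B76928

#AF5810 is rgb(175, 88, 16).
20% tint:
  R: 175 + 0.2×(255−175) = 175 + 16 = 191 → 191
  G: 88 + 33.4 = 121.4 → 121
  B: 16 + 0.2×(255−16) = 16 + 47.8 = 63.8 → 64
  → #BF7940
10% tint:
  R: 175 + 8 = 183 → 183
  G: 88 + 0.1×(255−88) = 88 + 16.7 = 104.7 → 105
  B: 16 + 23.9 = 39.9 → 40
  → #B76928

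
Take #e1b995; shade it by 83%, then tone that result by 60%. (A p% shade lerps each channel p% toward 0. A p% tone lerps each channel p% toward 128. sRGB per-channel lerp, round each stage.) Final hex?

#5c5957

#e1b995 is rgb(225, 185, 149).
Per channel, c → c + 0.83(0 − c):
  R: 225 + 0.83×(0−225) = 225 − 186.75 = 38.25 → 38
  G: 185 − 153.55 = 31.45 → 31
  B: 149 − 123.67 = 25.33 → 25
After the shade: rgb(38, 31, 25) = #261f19.
A 60% tone moves each channel 60% toward 128:
  R: 38 + 54 = 92 → 92
  G: 31 + 58.2 = 89.2 → 89
  B: 25 + 61.8 = 86.8 → 87
rgb(92, 89, 87) = #5c5957.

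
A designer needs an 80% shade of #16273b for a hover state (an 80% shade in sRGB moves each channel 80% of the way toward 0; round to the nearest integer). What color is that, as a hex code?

#04080c

#16273b is rgb(22, 39, 59).
Lerp each channel 80% toward 0:
  R: 22 + 0.8×(0−22) = 22 − 17.6 = 4.4 → 4
  G: 39 + 0.8×(0−39) = 39 − 31.2 = 7.8 → 8
  B: 59 − 47.2 = 11.8 → 12
rgb(4, 8, 12) = #04080c.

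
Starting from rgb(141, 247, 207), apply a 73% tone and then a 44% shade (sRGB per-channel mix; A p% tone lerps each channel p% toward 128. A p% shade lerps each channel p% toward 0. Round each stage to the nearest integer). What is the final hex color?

Lerp each channel 73% toward 128:
  R: 141 + 0.73×(128−141) = 141 − 9.49 = 131.51 → 132
  G: 247 + 0.73×(128−247) = 247 − 86.87 = 160.13 → 160
  B: 207 + 0.73×(128−207) = 207 − 57.67 = 149.33 → 149
After the tone: rgb(132, 160, 149) = #84a095.
Lerp each channel 44% toward 0:
  R: 132 + 0.44×(0−132) = 132 − 58.08 = 73.92 → 74
  G: 160 + 0.44×(0−160) = 160 − 70.4 = 89.6 → 90
  B: 149 + 0.44×(0−149) = 149 − 65.56 = 83.44 → 83
rgb(74, 90, 83) = #4a5a53.

#4a5a53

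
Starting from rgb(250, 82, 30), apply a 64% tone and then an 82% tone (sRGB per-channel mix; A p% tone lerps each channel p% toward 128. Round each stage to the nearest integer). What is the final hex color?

#887d7a

Per channel, c → c + 0.64(128 − c):
  R: 250 − 78.08 = 171.92 → 172
  G: 82 + 0.64×(128−82) = 82 + 29.44 = 111.44 → 111
  B: 30 + 62.72 = 92.72 → 93
After the tone: rgb(172, 111, 93) = #ac6f5d.
Per channel, c → c + 0.82(128 − c):
  R: 172 + 0.82×(128−172) = 172 − 36.08 = 135.92 → 136
  G: 111 + 13.94 = 124.94 → 125
  B: 93 + 0.82×(128−93) = 93 + 28.7 = 121.7 → 122
rgb(136, 125, 122) = #887d7a.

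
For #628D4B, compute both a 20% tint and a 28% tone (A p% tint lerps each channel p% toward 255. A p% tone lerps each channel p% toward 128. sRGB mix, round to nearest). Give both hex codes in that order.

#81A46F, #6A895A

#628D4B is rgb(98, 141, 75).
20% tint:
  R: 98 + 0.2×(255−98) = 98 + 31.4 = 129.4 → 129
  G: 141 + 0.2×(255−141) = 141 + 22.8 = 163.8 → 164
  B: 75 + 0.2×(255−75) = 75 + 36 = 111 → 111
  → #81A46F
28% tone:
  R: 98 + 0.28×(128−98) = 98 + 8.4 = 106.4 → 106
  G: 141 − 3.64 = 137.36 → 137
  B: 75 + 0.28×(128−75) = 75 + 14.84 = 89.84 → 90
  → #6A895A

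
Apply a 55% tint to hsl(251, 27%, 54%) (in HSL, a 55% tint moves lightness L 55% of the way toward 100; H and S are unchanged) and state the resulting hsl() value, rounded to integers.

L moves 55% from 54 toward 100: 54 + 25.3 = 79.3 → 79.
H and S are unchanged.

hsl(251, 27%, 79%)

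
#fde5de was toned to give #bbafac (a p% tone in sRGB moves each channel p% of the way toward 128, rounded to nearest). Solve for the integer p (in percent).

53%

#fde5de is rgb(253, 229, 222); #bbafac is rgb(187, 175, 172).
On the R channel (widest range): 187 ≈ 253 + (p/100)(128 − 253), so p ≈ 100×(187 − 253)/(128 − 253) = -6600/-125 = 52.80.
p = 53 reproduces all three channels after rounding.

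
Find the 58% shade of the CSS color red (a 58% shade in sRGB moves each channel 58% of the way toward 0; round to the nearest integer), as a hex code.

#6B0000

CSS red is rgb(255, 0, 0).
Lerp each channel 58% toward 0:
  R: 255 − 147.9 = 107.1 → 107
  G: 0 + 0.58×(0−0) = 0 + 0 = 0 → 0
  B: 0 + 0.58×(0−0) = 0 + 0 = 0 → 0
rgb(107, 0, 0) = #6B0000.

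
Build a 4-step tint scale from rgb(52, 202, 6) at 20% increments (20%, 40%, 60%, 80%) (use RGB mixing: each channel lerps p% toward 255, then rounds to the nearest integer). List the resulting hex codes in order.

20%: (52 + 40.6 = 92.6→93, 202 + 10.6 = 212.6→213, 6 + 49.8 = 55.8→56) → #5DD538
40%: (52 + 81.2 = 133.2→133, 202 + 21.2 = 223.2→223, 6 + 99.6 = 105.6→106) → #85DF6A
60%: (52 + 121.8 = 173.8→174, 202 + 31.8 = 233.8→234, 6 + 149.4 = 155.4→155) → #AEEA9B
80%: (52 + 162.4 = 214.4→214, 202 + 42.4 = 244.4→244, 6 + 199.2 = 205.2→205) → #D6F4CD

#5DD538, #85DF6A, #AEEA9B, #D6F4CD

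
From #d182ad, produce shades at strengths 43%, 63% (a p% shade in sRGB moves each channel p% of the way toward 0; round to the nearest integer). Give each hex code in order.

#d182ad is rgb(209, 130, 173).
43%: (209 − 89.87 = 119.13→119, 130 − 55.9 = 74.1→74, 173 − 74.39 = 98.61→99) → #774a63
63%: (209 − 131.67 = 77.33→77, 130 − 81.9 = 48.1→48, 173 − 108.99 = 64.01→64) → #4d3040

#774a63, #4d3040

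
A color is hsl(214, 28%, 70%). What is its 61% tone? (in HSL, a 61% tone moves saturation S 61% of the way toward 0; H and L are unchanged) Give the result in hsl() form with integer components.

hsl(214, 11%, 70%)

S moves 61% from 28 toward 0: 28 − 17.08 = 10.92 → 11.
H and L are unchanged.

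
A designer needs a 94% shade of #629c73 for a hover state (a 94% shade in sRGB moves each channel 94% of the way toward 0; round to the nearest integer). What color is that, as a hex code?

#060907

#629c73 is rgb(98, 156, 115).
Lerp each channel 94% toward 0:
  R: 98 − 92.12 = 5.88 → 6
  G: 156 − 146.64 = 9.36 → 9
  B: 115 + 0.94×(0−115) = 115 − 108.1 = 6.9 → 7
rgb(6, 9, 7) = #060907.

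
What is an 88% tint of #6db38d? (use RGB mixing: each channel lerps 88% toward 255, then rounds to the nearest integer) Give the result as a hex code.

#edf6f1

#6db38d is rgb(109, 179, 141).
Per channel, c → c + 0.88(255 − c):
  R: 109 + 0.88×(255−109) = 109 + 128.48 = 237.48 → 237
  G: 179 + 0.88×(255−179) = 179 + 66.88 = 245.88 → 246
  B: 141 + 100.32 = 241.32 → 241
rgb(237, 246, 241) = #edf6f1.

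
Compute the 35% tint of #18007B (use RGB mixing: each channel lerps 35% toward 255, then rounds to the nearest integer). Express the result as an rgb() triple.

#18007B is rgb(24, 0, 123).
A 35% tint moves each channel 35% toward 255:
  R: 24 + 0.35×(255−24) = 24 + 80.85 = 104.85 → 105
  G: 0 + 89.25 = 89.25 → 89
  B: 123 + 0.35×(255−123) = 123 + 46.2 = 169.2 → 169

rgb(105, 89, 169)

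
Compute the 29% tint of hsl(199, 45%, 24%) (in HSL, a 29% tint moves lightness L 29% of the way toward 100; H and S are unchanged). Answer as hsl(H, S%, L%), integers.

L moves 29% from 24 toward 100: 24 + 22.04 = 46.04 → 46.
H and S are unchanged.

hsl(199, 45%, 46%)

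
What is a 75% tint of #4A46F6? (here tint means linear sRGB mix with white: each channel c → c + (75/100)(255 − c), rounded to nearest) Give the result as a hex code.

#D2D1FD

#4A46F6 is rgb(74, 70, 246).
Lerp each channel 75% toward 255:
  R: 74 + 135.75 = 209.75 → 210
  G: 70 + 138.75 = 208.75 → 209
  B: 246 + 0.75×(255−246) = 246 + 6.75 = 252.75 → 253
rgb(210, 209, 253) = #D2D1FD.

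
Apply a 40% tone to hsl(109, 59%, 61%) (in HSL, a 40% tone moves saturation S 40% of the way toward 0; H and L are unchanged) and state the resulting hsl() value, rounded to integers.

S moves 40% from 59 toward 0: 59 − 23.6 = 35.4 → 35.
H and L are unchanged.

hsl(109, 35%, 61%)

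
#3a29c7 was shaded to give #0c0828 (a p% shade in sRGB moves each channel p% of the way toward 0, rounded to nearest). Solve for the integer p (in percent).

#3a29c7 is rgb(58, 41, 199); #0c0828 is rgb(12, 8, 40).
On the B channel (widest range): 40 ≈ 199 + (p/100)(0 − 199), so p ≈ 100×(40 − 199)/(0 − 199) = -15900/-199 = 79.90.
p = 80 reproduces all three channels after rounding.

80%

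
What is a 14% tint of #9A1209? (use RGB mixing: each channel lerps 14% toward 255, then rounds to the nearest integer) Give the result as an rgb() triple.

rgb(168, 51, 43)

#9A1209 is rgb(154, 18, 9).
Lerp each channel 14% toward 255:
  R: 154 + 14.14 = 168.14 → 168
  G: 18 + 33.18 = 51.18 → 51
  B: 9 + 34.44 = 43.44 → 43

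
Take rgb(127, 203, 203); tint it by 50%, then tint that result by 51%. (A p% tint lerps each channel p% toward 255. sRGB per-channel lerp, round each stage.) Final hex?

#E0F2F2

Lerp each channel 50% toward 255:
  R: 127 + 64 = 191 → 191
  G: 203 + 26 = 229 → 229
  B: 203 + 0.5×(255−203) = 203 + 26 = 229 → 229
After the tint: rgb(191, 229, 229) = #BFE5E5.
A 51% tint moves each channel 51% toward 255:
  R: 191 + 32.64 = 223.64 → 224
  G: 229 + 13.26 = 242.26 → 242
  B: 229 + 0.51×(255−229) = 229 + 13.26 = 242.26 → 242
rgb(224, 242, 242) = #E0F2F2.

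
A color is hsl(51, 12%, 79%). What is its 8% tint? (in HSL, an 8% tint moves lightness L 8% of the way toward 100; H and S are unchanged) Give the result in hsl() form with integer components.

hsl(51, 12%, 81%)

L moves 8% from 79 toward 100: 79 + 1.68 = 80.68 → 81.
H and S are unchanged.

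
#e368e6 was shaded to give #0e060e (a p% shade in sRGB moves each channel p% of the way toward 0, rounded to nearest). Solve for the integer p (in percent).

#e368e6 is rgb(227, 104, 230); #0e060e is rgb(14, 6, 14).
On the B channel (widest range): 14 ≈ 230 + (p/100)(0 − 230), so p ≈ 100×(14 − 230)/(0 − 230) = -21600/-230 = 93.91.
p = 94 reproduces all three channels after rounding.

94%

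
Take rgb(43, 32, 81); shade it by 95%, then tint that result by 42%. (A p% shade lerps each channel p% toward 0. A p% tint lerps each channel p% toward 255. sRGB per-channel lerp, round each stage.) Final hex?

#6C6C6D

A 95% shade moves each channel 95% toward 0:
  R: 43 − 40.85 = 2.15 → 2
  G: 32 + 0.95×(0−32) = 32 − 30.4 = 1.6 → 2
  B: 81 − 76.95 = 4.05 → 4
After the shade: rgb(2, 2, 4) = #020204.
Per channel, c → c + 0.42(255 − c):
  R: 2 + 106.26 = 108.26 → 108
  G: 2 + 106.26 = 108.26 → 108
  B: 4 + 0.42×(255−4) = 4 + 105.42 = 109.42 → 109
rgb(108, 108, 109) = #6C6C6D.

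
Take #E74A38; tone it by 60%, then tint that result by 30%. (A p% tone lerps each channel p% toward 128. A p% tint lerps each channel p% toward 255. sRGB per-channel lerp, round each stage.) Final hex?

#E74A38 is rgb(231, 74, 56).
A 60% tone moves each channel 60% toward 128:
  R: 231 − 61.8 = 169.2 → 169
  G: 74 + 0.6×(128−74) = 74 + 32.4 = 106.4 → 106
  B: 56 + 0.6×(128−56) = 56 + 43.2 = 99.2 → 99
After the tone: rgb(169, 106, 99) = #A96A63.
Lerp each channel 30% toward 255:
  R: 169 + 0.3×(255−169) = 169 + 25.8 = 194.8 → 195
  G: 106 + 0.3×(255−106) = 106 + 44.7 = 150.7 → 151
  B: 99 + 46.8 = 145.8 → 146
rgb(195, 151, 146) = #C39792.

#C39792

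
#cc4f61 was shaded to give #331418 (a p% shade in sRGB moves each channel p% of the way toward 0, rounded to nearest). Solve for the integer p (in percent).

#cc4f61 is rgb(204, 79, 97); #331418 is rgb(51, 20, 24).
On the R channel (widest range): 51 ≈ 204 + (p/100)(0 − 204), so p ≈ 100×(51 − 204)/(0 − 204) = -15300/-204 = 75.00.
p = 75 reproduces all three channels after rounding.

75%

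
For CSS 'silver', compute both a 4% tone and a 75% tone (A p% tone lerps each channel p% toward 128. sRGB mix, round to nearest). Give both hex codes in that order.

#BDBDBD, #909090

CSS silver is rgb(192, 192, 192).
4% tone:
  R: 192 + 0.04×(128−192) = 192 − 2.56 = 189.44 → 189
  G: 192 − 2.56 = 189.44 → 189
  B: 192 − 2.56 = 189.44 → 189
  → #BDBDBD
75% tone:
  R: 192 + 0.75×(128−192) = 192 − 48 = 144 → 144
  G: 192 + 0.75×(128−192) = 192 − 48 = 144 → 144
  B: 192 + 0.75×(128−192) = 192 − 48 = 144 → 144
  → #909090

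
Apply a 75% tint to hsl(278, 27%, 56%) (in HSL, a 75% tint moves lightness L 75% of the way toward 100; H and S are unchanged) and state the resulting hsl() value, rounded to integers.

hsl(278, 27%, 89%)

L moves 75% from 56 toward 100: 56 + 33 = 89 → 89.
H and S are unchanged.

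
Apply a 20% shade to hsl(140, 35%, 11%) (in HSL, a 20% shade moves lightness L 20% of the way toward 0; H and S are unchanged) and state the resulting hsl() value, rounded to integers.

L moves 20% from 11 toward 0: 11 − 2.2 = 8.8 → 9.
H and S are unchanged.

hsl(140, 35%, 9%)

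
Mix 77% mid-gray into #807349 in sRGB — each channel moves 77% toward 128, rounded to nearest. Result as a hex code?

#807349 is rgb(128, 115, 73).
Per channel, c → c + 0.77(128 − c):
  R: 128 + 0 = 128 → 128
  G: 115 + 10.01 = 125.01 → 125
  B: 73 + 0.77×(128−73) = 73 + 42.35 = 115.35 → 115
rgb(128, 125, 115) = #807D73.

#807D73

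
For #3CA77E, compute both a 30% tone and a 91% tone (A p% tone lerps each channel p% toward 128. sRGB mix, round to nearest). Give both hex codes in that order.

#3CA77E is rgb(60, 167, 126).
30% tone:
  R: 60 + 0.3×(128−60) = 60 + 20.4 = 80.4 → 80
  G: 167 − 11.7 = 155.3 → 155
  B: 126 + 0.6 = 126.6 → 127
  → #509B7F
91% tone:
  R: 60 + 0.91×(128−60) = 60 + 61.88 = 121.88 → 122
  G: 167 − 35.49 = 131.51 → 132
  B: 126 + 1.82 = 127.82 → 128
  → #7A8480

#509B7F, #7A8480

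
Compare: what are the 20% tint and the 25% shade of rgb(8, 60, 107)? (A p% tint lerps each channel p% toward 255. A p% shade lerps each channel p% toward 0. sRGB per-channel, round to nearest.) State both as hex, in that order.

#396389, #062d50

20% tint:
  R: 8 + 0.2×(255−8) = 8 + 49.4 = 57.4 → 57
  G: 60 + 39 = 99 → 99
  B: 107 + 0.2×(255−107) = 107 + 29.6 = 136.6 → 137
  → #396389
25% shade:
  R: 8 + 0.25×(0−8) = 8 − 2 = 6 → 6
  G: 60 − 15 = 45 → 45
  B: 107 + 0.25×(0−107) = 107 − 26.75 = 80.25 → 80
  → #062d50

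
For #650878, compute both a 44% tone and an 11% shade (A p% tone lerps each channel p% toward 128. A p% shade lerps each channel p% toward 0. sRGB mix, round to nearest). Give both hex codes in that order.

#650878 is rgb(101, 8, 120).
44% tone:
  R: 101 + 11.88 = 112.88 → 113
  G: 8 + 52.8 = 60.8 → 61
  B: 120 + 0.44×(128−120) = 120 + 3.52 = 123.52 → 124
  → #713D7C
11% shade:
  R: 101 − 11.11 = 89.89 → 90
  G: 8 + 0.11×(0−8) = 8 − 0.88 = 7.12 → 7
  B: 120 + 0.11×(0−120) = 120 − 13.2 = 106.8 → 107
  → #5A076B

#713D7C, #5A076B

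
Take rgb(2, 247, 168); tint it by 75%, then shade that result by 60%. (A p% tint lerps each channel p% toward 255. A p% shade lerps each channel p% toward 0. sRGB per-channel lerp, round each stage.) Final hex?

#4D655D

Per channel, c → c + 0.75(255 − c):
  R: 2 + 0.75×(255−2) = 2 + 189.75 = 191.75 → 192
  G: 247 + 0.75×(255−247) = 247 + 6 = 253 → 253
  B: 168 + 0.75×(255−168) = 168 + 65.25 = 233.25 → 233
After the tint: rgb(192, 253, 233) = #C0FDE9.
Lerp each channel 60% toward 0:
  R: 192 − 115.2 = 76.8 → 77
  G: 253 + 0.6×(0−253) = 253 − 151.8 = 101.2 → 101
  B: 233 + 0.6×(0−233) = 233 − 139.8 = 93.2 → 93
rgb(77, 101, 93) = #4D655D.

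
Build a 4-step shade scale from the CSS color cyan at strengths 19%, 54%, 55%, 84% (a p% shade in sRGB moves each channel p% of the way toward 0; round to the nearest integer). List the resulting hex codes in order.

#00cfcf, #007575, #007373, #002929

CSS cyan is rgb(0, 255, 255).
19%: (0→0, 255 − 48.45 = 206.55→207, 255 − 48.45 = 206.55→207) → #00cfcf
54%: (0→0, 255 − 137.7 = 117.3→117, 255 − 137.7 = 117.3→117) → #007575
55%: (0→0, 255 − 140.25 = 114.75→115, 255 − 140.25 = 114.75→115) → #007373
84%: (0→0, 255 − 214.2 = 40.8→41, 255 − 214.2 = 40.8→41) → #002929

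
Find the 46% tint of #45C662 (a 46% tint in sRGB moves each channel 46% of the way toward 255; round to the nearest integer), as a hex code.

#45C662 is rgb(69, 198, 98).
A 46% tint moves each channel 46% toward 255:
  R: 69 + 0.46×(255−69) = 69 + 85.56 = 154.56 → 155
  G: 198 + 26.22 = 224.22 → 224
  B: 98 + 0.46×(255−98) = 98 + 72.22 = 170.22 → 170
rgb(155, 224, 170) = #9BE0AA.

#9BE0AA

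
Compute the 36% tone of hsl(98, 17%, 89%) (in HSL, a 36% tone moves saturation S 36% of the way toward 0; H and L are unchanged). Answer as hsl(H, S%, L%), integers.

S moves 36% from 17 toward 0: 17 − 6.12 = 10.88 → 11.
H and L are unchanged.

hsl(98, 11%, 89%)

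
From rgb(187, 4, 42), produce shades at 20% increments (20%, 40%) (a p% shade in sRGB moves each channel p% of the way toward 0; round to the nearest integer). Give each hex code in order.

#960322, #700219

20%: (187 − 37.4 = 149.6→150, 4 − 0.8 = 3.2→3, 42 − 8.4 = 33.6→34) → #960322
40%: (187 − 74.8 = 112.2→112, 4 − 1.6 = 2.4→2, 42 − 16.8 = 25.2→25) → #700219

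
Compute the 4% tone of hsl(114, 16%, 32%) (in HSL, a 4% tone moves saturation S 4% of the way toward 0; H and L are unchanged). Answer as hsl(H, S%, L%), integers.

S moves 4% from 16 toward 0: 16 − 0.64 = 15.36 → 15.
H and L are unchanged.

hsl(114, 15%, 32%)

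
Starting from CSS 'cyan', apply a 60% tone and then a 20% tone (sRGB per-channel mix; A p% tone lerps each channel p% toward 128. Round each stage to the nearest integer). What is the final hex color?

CSS cyan is rgb(0, 255, 255).
Per channel, c → c + 0.6(128 − c):
  R: 0 + 76.8 = 76.8 → 77
  G: 255 − 76.2 = 178.8 → 179
  B: 255 − 76.2 = 178.8 → 179
After the tone: rgb(77, 179, 179) = #4db3b3.
A 20% tone moves each channel 20% toward 128:
  R: 77 + 10.2 = 87.2 → 87
  G: 179 − 10.2 = 168.8 → 169
  B: 179 + 0.2×(128−179) = 179 − 10.2 = 168.8 → 169
rgb(87, 169, 169) = #57a9a9.

#57a9a9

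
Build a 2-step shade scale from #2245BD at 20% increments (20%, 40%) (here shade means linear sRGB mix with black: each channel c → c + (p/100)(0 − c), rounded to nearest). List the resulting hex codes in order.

#1B3797, #142971

#2245BD is rgb(34, 69, 189).
20%: (34 − 6.8 = 27.2→27, 69 − 13.8 = 55.2→55, 189 − 37.8 = 151.2→151) → #1B3797
40%: (34 − 13.6 = 20.4→20, 69 − 27.6 = 41.4→41, 189 − 75.6 = 113.4→113) → #142971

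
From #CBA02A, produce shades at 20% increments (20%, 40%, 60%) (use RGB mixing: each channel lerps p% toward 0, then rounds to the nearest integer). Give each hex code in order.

#CBA02A is rgb(203, 160, 42).
20%: (203 − 40.6 = 162.4→162, 160 − 32 = 128→128, 42 − 8.4 = 33.6→34) → #A28022
40%: (203 − 81.2 = 121.8→122, 160 − 64 = 96→96, 42 − 16.8 = 25.2→25) → #7A6019
60%: (203 − 121.8 = 81.2→81, 160 − 96 = 64→64, 42 − 25.2 = 16.8→17) → #514011

#A28022, #7A6019, #514011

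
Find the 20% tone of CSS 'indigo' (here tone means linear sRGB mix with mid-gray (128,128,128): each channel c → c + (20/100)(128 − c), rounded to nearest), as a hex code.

#561A82

CSS indigo is rgb(75, 0, 130).
A 20% tone moves each channel 20% toward 128:
  R: 75 + 0.2×(128−75) = 75 + 10.6 = 85.6 → 86
  G: 0 + 25.6 = 25.6 → 26
  B: 130 − 0.4 = 129.6 → 130
rgb(86, 26, 130) = #561A82.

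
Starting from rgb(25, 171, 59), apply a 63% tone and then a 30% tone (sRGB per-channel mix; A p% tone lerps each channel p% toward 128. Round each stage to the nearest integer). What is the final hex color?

Lerp each channel 63% toward 128:
  R: 25 + 0.63×(128−25) = 25 + 64.89 = 89.89 → 90
  G: 171 + 0.63×(128−171) = 171 − 27.09 = 143.91 → 144
  B: 59 + 0.63×(128−59) = 59 + 43.47 = 102.47 → 102
After the tone: rgb(90, 144, 102) = #5A9066.
A 30% tone moves each channel 30% toward 128:
  R: 90 + 11.4 = 101.4 → 101
  G: 144 + 0.3×(128−144) = 144 − 4.8 = 139.2 → 139
  B: 102 + 0.3×(128−102) = 102 + 7.8 = 109.8 → 110
rgb(101, 139, 110) = #658B6E.

#658B6E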